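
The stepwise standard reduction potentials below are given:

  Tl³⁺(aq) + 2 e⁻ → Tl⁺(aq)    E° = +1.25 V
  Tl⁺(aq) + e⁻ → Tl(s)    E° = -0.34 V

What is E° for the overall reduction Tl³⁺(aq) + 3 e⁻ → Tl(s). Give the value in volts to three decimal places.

+0.720 V

Standard free energies of sequential steps add: ΔG°₃ = ΔG°₁ + ΔG°₂, so n₃E°₃ = n₁E°₁ + n₂E°₂.
E°₃ = (2×+1.25 + 1×-0.34) / 3 = (+2.160) / 3 = +0.720 V.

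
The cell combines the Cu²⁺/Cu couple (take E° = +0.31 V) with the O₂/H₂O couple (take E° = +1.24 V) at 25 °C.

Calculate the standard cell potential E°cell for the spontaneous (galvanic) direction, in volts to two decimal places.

+0.93 V

The O₂/H₂O couple has the higher reduction potential, so it is the cathode; Cu²⁺/Cu is oxidised at the anode.
E°cell = E°(cathode) − E°(anode) = (+1.24) − (+0.31) = +0.93 V.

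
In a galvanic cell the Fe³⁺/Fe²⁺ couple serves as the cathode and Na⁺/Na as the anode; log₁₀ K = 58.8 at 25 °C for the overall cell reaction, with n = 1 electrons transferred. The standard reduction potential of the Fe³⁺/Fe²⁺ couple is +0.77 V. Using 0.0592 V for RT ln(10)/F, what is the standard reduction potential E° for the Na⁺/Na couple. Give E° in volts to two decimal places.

E°cell = (0.0592/n)·log K = (0.0592/1)(58.8) = +3.481 V.
Since Fe³⁺/Fe²⁺ is the cathode and Na⁺/Na the anode, E°cell = E°(Fe³⁺/Fe²⁺) − E°(Na⁺/Na).
So E°(Na⁺/Na) = E°(Fe³⁺/Fe²⁺) − E°cell = (+0.77) − (+3.481) = -2.71 V.

-2.71 V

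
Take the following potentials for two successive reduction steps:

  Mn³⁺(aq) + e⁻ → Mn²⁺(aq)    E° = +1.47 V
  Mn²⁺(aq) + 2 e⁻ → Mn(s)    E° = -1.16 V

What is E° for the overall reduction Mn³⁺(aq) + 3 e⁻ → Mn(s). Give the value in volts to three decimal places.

-0.283 V

Adding the free-energy changes (−nFE°) of the two steps gives −n₃FE°₃ = −n₁FE°₁ − n₂FE°₂.
E°₃ = (1×+1.47 + 2×-1.16) / 3 = (-0.850) / 3 = -0.283 V.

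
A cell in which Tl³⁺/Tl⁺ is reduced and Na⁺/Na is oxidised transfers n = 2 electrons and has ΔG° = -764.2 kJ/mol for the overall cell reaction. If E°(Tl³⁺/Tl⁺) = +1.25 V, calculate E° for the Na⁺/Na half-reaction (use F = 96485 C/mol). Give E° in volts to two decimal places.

E°cell = −ΔG°/(nF) = −(-764.2×10³)/((2)(96485)) = +3.960 V.
Since Tl³⁺/Tl⁺ is the cathode and Na⁺/Na the anode, E°cell = E°(Tl³⁺/Tl⁺) − E°(Na⁺/Na).
So E°(Na⁺/Na) = E°(Tl³⁺/Tl⁺) − E°cell = (+1.25) − (+3.960) = -2.71 V.

-2.71 V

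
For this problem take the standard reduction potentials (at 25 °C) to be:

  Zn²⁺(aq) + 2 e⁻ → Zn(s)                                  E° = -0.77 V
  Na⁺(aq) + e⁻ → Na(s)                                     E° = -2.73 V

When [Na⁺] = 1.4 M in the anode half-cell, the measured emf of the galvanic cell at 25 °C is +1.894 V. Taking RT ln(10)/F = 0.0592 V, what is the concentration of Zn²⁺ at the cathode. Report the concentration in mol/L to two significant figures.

0.012 M

Zn²⁺/Zn is the cathode, Na⁺/Na the anode: E°cell = +1.96 V, n = 2.
Overall reaction: Zn²⁺(aq) + 2 Na(s) → Zn(s) + 2 Na⁺(aq); Q = [Na⁺]^2/[Zn²⁺]^1.
From E = E° − (0.0592/n) log Q: log Q = (E° − E)·n/0.0592 = (+1.96 − (+1.894))·2/0.0592 = 2.2297.
So 1·log[Zn²⁺] = 2·log(1.4) − log Q = 0.2923 − (2.2297) = -1.9374; [Zn²⁺] = 10^(-1.9374) ≈ 0.012 M.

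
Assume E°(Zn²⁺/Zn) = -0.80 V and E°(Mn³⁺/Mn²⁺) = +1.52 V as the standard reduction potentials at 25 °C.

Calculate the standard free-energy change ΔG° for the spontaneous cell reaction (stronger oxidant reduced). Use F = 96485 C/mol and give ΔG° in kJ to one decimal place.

Mn³⁺/Mn²⁺ (E° = +1.52 V) is the cathode; Zn²⁺/Zn (E° = -0.80 V) is the anode, so E°cell = +2.32 V.
Balancing electrons gives n = 2 (lcm of 1 and 2).
ΔG° = −nFE° = −(2)(96485)(+2.32) = -447,690 J = -447.7 kJ.

-447.7 kJ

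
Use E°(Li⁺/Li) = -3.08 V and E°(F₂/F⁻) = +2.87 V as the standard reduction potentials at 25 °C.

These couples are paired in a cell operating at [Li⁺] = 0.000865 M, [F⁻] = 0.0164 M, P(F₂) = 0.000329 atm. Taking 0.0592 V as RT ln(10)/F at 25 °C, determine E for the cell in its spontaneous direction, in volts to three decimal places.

+6.134 V

F₂/F⁻ is the cathode (higher E°), Li⁺/Li the anode: E°cell = +2.87 − (-3.08) = +5.95 V, n = 2.
Overall: F₂(g) + 2 Li(s) → 2 F⁻(aq) + 2 Li⁺(aq)
Q = [F⁻]^2·[Li⁺]^2 / (P(F₂)); log Q = -6.213.
E = E° − (0.0592/n) log Q = +5.95 − (0.0592/2)(-6.213) = +6.134 V.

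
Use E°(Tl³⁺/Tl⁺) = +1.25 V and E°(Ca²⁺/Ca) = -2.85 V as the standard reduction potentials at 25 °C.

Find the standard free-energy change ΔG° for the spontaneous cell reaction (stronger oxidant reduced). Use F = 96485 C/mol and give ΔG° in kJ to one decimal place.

-791.2 kJ

Tl³⁺/Tl⁺ (E° = +1.25 V) is the cathode; Ca²⁺/Ca (E° = -2.85 V) is the anode, so E°cell = +4.10 V.
Balancing electrons gives n = 2 (lcm of 2 and 2).
ΔG° = −nFE° = −(2)(96485)(+4.10) = -791,177 J = -791.2 kJ.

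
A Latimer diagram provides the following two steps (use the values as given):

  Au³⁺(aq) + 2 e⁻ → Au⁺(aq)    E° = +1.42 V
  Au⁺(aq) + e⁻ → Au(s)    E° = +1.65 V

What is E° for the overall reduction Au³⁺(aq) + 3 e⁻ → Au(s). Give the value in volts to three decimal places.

+1.497 V

Adding the free-energy changes (−nFE°) of the two steps gives −n₃FE°₃ = −n₁FE°₁ − n₂FE°₂.
E°₃ = (2×+1.42 + 1×+1.65) / 3 = (+4.490) / 3 = +1.497 V.
E° values themselves are not directly additive — weighting by electron count is essential.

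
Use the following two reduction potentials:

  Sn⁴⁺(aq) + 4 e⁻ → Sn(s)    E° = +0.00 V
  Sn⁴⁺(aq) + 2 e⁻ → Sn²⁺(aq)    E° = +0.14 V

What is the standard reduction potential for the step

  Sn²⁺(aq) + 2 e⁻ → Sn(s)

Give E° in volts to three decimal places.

Sequential free energies add, so n₃E°₃ = n₁E°₁ + n₂E°₂.
With n₃ = 4, and the known step contributing 2×(+0.14) V, the unknown satisfies 2·E° = 4×(+0.00) − 2×(+0.14) = -0.280.
E° = -0.280 / 2 = -0.140 V.

-0.140 V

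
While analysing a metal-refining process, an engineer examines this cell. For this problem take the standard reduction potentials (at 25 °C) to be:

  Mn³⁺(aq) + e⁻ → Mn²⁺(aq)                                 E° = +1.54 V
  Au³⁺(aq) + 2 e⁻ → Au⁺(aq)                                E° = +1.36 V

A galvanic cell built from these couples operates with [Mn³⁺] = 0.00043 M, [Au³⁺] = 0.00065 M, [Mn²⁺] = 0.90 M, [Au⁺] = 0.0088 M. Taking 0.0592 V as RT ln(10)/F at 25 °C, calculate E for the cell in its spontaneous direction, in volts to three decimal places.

Mn³⁺/Mn²⁺ is the cathode (higher E°), Au³⁺/Au⁺ the anode: E°cell = +1.54 − (+1.36) = +0.18 V, n = 2.
Overall: 2 Mn³⁺(aq) + Au⁺(aq) → 2 Mn²⁺(aq) + Au³⁺(aq)
Q = [Mn²⁺]^2·[Au³⁺] / ([Mn³⁺]^2·[Au⁺]); log Q = 5.510.
E = E° − (0.0592/n) log Q = +0.18 − (0.0592/2)(5.510) = +0.017 V.

+0.017 V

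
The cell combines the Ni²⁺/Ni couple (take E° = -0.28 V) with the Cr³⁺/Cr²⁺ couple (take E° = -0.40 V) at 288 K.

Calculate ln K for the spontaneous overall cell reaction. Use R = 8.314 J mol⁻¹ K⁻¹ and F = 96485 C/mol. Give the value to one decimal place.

Cathode: Ni²⁺/Ni; anode: Cr³⁺/Cr²⁺. E°cell = (-0.28) − (-0.40) = +0.12 V, with n = 2.
ΔG° = −nFE° = −RT ln K, so ln K = nFE°/(RT) = (2)(96485)(+0.12) / ((8.314)(288)) = 9.671.

9.7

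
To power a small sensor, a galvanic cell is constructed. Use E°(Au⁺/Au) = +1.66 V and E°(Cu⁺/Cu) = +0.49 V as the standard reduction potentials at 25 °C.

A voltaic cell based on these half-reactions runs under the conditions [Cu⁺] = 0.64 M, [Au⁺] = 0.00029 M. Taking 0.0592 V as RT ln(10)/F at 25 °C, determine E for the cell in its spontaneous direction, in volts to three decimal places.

Au⁺/Au is the cathode (higher E°), Cu⁺/Cu the anode: E°cell = +1.66 − (+0.49) = +1.17 V, n = 1.
Overall: Au⁺(aq) + Cu(s) → Au(s) + Cu⁺(aq)
Q = [Cu⁺] / ([Au⁺]); log Q = 3.344.
E = E° − (0.0592/n) log Q = +1.17 − (0.0592/1)(3.344) = +0.972 V.

+0.972 V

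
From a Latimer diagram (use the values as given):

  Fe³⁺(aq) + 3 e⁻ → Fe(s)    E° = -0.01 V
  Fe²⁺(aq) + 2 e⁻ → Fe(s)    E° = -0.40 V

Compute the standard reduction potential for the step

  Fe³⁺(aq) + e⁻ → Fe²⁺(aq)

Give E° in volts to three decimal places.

+0.770 V

Sequential free energies add, so n₃E°₃ = n₁E°₁ + n₂E°₂.
With n₃ = 3, and the known step contributing 2×(-0.40) V, the unknown satisfies 1·E° = 3×(-0.01) − 2×(-0.40) = +0.770.
E° = +0.770 / 1 = +0.770 V.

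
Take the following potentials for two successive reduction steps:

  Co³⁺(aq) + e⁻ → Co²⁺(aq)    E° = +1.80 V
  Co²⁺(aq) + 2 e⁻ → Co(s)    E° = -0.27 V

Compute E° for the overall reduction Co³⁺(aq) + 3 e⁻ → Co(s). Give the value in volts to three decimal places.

+0.420 V

Standard free energies of sequential steps add: ΔG°₃ = ΔG°₁ + ΔG°₂, so n₃E°₃ = n₁E°₁ + n₂E°₂.
E°₃ = (1×+1.80 + 2×-0.27) / 3 = (+1.260) / 3 = +0.420 V.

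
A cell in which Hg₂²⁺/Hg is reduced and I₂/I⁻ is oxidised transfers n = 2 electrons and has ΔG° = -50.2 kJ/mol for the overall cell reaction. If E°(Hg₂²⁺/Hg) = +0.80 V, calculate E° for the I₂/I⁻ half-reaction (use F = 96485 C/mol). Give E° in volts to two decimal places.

+0.54 V

E°cell = −ΔG°/(nF) = −(-50.2×10³)/((2)(96485)) = +0.260 V.
Since Hg₂²⁺/Hg is the cathode and I₂/I⁻ the anode, E°cell = E°(Hg₂²⁺/Hg) − E°(I₂/I⁻).
So E°(I₂/I⁻) = E°(Hg₂²⁺/Hg) − E°cell = (+0.80) − (+0.260) = +0.54 V.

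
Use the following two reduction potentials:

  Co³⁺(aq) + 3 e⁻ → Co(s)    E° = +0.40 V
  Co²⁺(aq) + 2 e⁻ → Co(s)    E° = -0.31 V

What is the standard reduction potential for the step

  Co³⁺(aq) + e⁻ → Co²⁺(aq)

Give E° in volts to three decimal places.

Sequential free energies add, so n₃E°₃ = n₁E°₁ + n₂E°₂.
With n₃ = 3, and the known step contributing 2×(-0.31) V, the unknown satisfies 1·E° = 3×(+0.40) − 2×(-0.31) = +1.820.
E° = +1.820 / 1 = +1.820 V.

+1.820 V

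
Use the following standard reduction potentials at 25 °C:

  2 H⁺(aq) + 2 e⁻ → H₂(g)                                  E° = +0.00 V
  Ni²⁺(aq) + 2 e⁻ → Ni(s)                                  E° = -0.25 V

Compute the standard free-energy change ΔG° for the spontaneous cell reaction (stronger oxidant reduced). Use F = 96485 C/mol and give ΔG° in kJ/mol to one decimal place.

-48.2 kJ/mol

H⁺/H₂ (E° = +0.00 V) is the cathode; Ni²⁺/Ni (E° = -0.25 V) is the anode, so E°cell = +0.25 V.
Balancing electrons gives n = 2 (lcm of 2 and 2).
ΔG° = −nFE° = −(2)(96485)(+0.25) = -48,242 J = -48.2 kJ/mol.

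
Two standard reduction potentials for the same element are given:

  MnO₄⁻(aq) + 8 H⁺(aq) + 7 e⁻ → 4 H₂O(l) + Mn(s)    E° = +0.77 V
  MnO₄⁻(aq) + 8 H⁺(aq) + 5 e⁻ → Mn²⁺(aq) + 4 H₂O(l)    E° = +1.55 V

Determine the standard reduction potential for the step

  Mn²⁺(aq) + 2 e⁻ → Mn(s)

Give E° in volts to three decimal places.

Sequential free energies add, so n₃E°₃ = n₁E°₁ + n₂E°₂.
With n₃ = 7, and the known step contributing 5×(+1.55) V, the unknown satisfies 2·E° = 7×(+0.77) − 5×(+1.55) = -2.360.
E° = -2.360 / 2 = -1.180 V.

-1.180 V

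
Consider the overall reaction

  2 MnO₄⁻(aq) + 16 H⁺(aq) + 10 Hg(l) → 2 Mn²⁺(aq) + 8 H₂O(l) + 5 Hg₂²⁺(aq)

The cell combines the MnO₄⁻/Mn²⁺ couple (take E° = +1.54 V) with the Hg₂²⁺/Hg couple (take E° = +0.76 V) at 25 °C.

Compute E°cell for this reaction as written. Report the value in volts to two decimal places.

+0.78 V

The MnO₄⁻/Mn²⁺ couple has the higher reduction potential, so it is the cathode; Hg₂²⁺/Hg is oxidised at the anode.
E°cell = E°(cathode) − E°(anode) = (+1.54) − (+0.76) = +0.78 V.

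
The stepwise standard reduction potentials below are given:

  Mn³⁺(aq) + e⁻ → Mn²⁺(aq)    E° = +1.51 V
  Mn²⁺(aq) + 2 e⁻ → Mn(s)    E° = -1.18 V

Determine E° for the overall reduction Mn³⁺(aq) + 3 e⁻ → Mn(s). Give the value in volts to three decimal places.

-0.283 V

Standard free energies of sequential steps add: ΔG°₃ = ΔG°₁ + ΔG°₂, so n₃E°₃ = n₁E°₁ + n₂E°₂.
E°₃ = (1×+1.51 + 2×-1.18) / 3 = (-0.850) / 3 = -0.283 V.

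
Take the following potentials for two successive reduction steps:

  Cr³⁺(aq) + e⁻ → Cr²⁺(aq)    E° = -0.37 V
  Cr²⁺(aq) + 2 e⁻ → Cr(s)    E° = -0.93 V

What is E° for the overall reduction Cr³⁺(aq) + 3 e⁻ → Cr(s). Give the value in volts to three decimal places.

Adding the free-energy changes (−nFE°) of the two steps gives −n₃FE°₃ = −n₁FE°₁ − n₂FE°₂.
E°₃ = (1×-0.37 + 2×-0.93) / 3 = (-2.230) / 3 = -0.743 V.

-0.743 V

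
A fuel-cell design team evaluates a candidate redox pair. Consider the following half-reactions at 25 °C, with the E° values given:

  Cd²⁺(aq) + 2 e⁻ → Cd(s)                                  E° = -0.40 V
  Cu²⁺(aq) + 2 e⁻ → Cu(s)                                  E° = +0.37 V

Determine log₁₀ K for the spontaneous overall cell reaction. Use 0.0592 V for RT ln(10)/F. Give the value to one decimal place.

Cathode: Cu²⁺/Cu; anode: Cd²⁺/Cd. E°cell = +0.77 V, n = 2.
log K = nE°cell / 0.0592 = (2)(+0.77) / 0.0592 = 26.0.

26.0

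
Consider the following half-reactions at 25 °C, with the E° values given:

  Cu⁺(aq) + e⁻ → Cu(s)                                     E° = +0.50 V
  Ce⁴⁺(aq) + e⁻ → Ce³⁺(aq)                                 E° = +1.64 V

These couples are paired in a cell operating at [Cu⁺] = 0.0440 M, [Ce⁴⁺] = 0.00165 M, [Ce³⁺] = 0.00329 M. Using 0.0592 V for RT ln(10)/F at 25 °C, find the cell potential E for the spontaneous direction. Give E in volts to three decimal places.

Ce⁴⁺/Ce³⁺ is the cathode (higher E°), Cu⁺/Cu the anode: E°cell = +1.64 − (+0.50) = +1.14 V, n = 1.
Overall: Ce⁴⁺(aq) + Cu(s) → Ce³⁺(aq) + Cu⁺(aq)
Q = [Ce³⁺]·[Cu⁺] / ([Ce⁴⁺]); log Q = -1.057.
E = E° − (0.0592/n) log Q = +1.14 − (0.0592/1)(-1.057) = +1.203 V.

+1.203 V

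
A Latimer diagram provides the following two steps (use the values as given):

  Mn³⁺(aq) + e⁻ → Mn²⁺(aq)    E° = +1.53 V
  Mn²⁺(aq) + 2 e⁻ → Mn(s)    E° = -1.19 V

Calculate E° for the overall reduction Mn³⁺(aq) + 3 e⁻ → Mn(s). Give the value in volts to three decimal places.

Since ΔG° = −nFE° is additive over sequential reductions, n₃E°₃ = n₁E°₁ + n₂E°₂.
E°₃ = (1×+1.53 + 2×-1.19) / 3 = (-0.850) / 3 = -0.283 V.
E° values themselves are not directly additive — weighting by electron count is essential.

-0.283 V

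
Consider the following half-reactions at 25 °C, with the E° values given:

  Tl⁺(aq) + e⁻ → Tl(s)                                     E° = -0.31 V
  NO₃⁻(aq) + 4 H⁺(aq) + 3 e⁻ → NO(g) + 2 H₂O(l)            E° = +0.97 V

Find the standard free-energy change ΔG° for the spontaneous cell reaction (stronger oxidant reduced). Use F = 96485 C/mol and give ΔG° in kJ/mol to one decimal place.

NO₃⁻/NO (E° = +0.97 V) is the cathode; Tl⁺/Tl (E° = -0.31 V) is the anode, so E°cell = +1.28 V.
Balancing electrons gives n = 3 (lcm of 3 and 1).
ΔG° = −nFE° = −(3)(96485)(+1.28) = -370,502 J = -370.5 kJ/mol.

-370.5 kJ/mol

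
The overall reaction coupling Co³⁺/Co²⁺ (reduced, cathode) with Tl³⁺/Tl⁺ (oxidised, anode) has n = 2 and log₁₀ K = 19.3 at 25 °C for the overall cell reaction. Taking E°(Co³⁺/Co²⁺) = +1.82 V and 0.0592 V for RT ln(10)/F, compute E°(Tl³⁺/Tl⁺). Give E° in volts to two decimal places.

+1.25 V

E°cell = (0.0592/n)·log K = (0.0592/2)(19.3) = +0.571 V.
Since Co³⁺/Co²⁺ is the cathode and Tl³⁺/Tl⁺ the anode, E°cell = E°(Co³⁺/Co²⁺) − E°(Tl³⁺/Tl⁺).
So E°(Tl³⁺/Tl⁺) = E°(Co³⁺/Co²⁺) − E°cell = (+1.82) − (+0.571) = +1.25 V.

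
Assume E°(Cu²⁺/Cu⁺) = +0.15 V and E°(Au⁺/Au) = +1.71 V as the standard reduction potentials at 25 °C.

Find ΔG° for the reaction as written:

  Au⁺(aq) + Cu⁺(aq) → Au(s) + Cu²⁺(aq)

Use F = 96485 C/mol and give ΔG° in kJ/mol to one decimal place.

As written, Au⁺/Au is reduced (cathode) and Cu²⁺/Cu⁺ is oxidised (anode), so E°cell = (+1.71) − (+0.15) = +1.56 V.
Balancing electrons gives n = 1.
ΔG° = −nFE° = −(1)(96485)(+1.56) = -150,517 J = -150.5 kJ/mol.

-150.5 kJ/mol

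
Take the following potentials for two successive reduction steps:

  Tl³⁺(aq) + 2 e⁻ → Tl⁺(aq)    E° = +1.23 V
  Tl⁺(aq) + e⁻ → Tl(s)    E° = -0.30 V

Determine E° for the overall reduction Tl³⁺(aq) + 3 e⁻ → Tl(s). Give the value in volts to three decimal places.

Standard free energies of sequential steps add: ΔG°₃ = ΔG°₁ + ΔG°₂, so n₃E°₃ = n₁E°₁ + n₂E°₂.
E°₃ = (2×+1.23 + 1×-0.30) / 3 = (+2.160) / 3 = +0.720 V.

+0.720 V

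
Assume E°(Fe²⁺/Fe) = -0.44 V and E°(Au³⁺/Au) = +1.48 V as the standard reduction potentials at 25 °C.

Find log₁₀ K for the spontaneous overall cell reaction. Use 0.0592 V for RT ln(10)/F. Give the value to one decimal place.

Cathode: Au³⁺/Au; anode: Fe²⁺/Fe. E°cell = +1.92 V, n = 6.
log K = nE°cell / 0.0592 = (6)(+1.92) / 0.0592 = 194.6.

194.6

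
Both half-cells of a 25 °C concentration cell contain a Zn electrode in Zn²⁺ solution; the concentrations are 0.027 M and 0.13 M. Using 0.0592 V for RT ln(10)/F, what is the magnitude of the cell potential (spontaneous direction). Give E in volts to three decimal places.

For a concentration cell E°cell = 0. The 0.13 M side is the cathode (reduction is favoured where [Zn²⁺] is higher).
With n = 2, E = −(0.0592/2) log([Zn²⁺]ₐₙ/[Zn²⁺]꜀ₐₜ) = −(0.0592/2) log(0.027/0.13) = −(0.0592/2)(-0.683) = +0.020 V.

+0.020 V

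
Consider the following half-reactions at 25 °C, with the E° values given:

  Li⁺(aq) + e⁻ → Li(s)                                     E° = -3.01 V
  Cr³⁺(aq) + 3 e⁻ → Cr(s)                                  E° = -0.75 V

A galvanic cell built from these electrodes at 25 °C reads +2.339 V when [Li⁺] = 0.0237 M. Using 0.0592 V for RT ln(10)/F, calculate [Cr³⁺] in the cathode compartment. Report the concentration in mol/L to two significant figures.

Cr³⁺/Cr is the cathode, Li⁺/Li the anode: E°cell = +2.26 V, n = 3.
Overall reaction: Cr³⁺(aq) + 3 Li(s) → Cr(s) + 3 Li⁺(aq); Q = [Li⁺]^3/[Cr³⁺]^1.
From E = E° − (0.0592/n) log Q: log Q = (E° − E)·n/0.0592 = (+2.26 − (+2.339))·3/0.0592 = -4.0034.
So 1·log[Cr³⁺] = 3·log(0.0237) − log Q = -4.8758 − (-4.0034) = -0.8724; [Cr³⁺] = 10^(-0.8724) ≈ 0.13 M.

0.13 M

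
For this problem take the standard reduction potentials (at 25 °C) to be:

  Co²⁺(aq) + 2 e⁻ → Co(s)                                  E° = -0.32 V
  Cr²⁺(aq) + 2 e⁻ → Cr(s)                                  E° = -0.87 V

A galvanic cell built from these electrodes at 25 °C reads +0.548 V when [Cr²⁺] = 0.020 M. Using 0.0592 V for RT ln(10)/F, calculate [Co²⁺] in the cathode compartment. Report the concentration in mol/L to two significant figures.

0.017 M

Co²⁺/Co is the cathode, Cr²⁺/Cr the anode: E°cell = +0.55 V, n = 2.
Overall reaction: Co²⁺(aq) + Cr(s) → Co(s) + Cr²⁺(aq); Q = [Cr²⁺]^1/[Co²⁺]^1.
From E = E° − (0.0592/n) log Q: log Q = (E° − E)·n/0.0592 = (+0.55 − (+0.548))·2/0.0592 = 0.0676.
So 1·log[Co²⁺] = 1·log(0.02) − log Q = -1.6990 − (0.0676) = -1.7666; [Co²⁺] = 10^(-1.7666) ≈ 0.017 M.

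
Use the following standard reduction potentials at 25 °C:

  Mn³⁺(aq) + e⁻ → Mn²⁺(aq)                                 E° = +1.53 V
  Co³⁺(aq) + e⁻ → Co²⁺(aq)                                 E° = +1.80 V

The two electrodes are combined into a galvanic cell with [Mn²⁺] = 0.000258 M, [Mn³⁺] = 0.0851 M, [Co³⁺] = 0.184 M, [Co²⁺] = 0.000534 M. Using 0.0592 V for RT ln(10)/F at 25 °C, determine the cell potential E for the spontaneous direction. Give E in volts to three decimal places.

+0.271 V

Co³⁺/Co²⁺ is the cathode (higher E°), Mn³⁺/Mn²⁺ the anode: E°cell = +1.80 − (+1.53) = +0.27 V, n = 1.
Overall: Co³⁺(aq) + Mn²⁺(aq) → Co²⁺(aq) + Mn³⁺(aq)
Q = [Co²⁺]·[Mn³⁺] / ([Co³⁺]·[Mn²⁺]); log Q = -0.019.
E = E° − (0.0592/n) log Q = +0.27 − (0.0592/1)(-0.019) = +0.271 V.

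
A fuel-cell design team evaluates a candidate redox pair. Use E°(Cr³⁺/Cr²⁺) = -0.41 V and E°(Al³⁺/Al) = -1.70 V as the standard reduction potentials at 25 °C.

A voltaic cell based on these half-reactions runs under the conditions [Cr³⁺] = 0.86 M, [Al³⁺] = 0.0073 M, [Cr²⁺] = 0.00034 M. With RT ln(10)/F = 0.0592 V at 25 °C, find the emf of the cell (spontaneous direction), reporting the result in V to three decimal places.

+1.534 V

Cr³⁺/Cr²⁺ is the cathode (higher E°), Al³⁺/Al the anode: E°cell = -0.41 − (-1.70) = +1.29 V, n = 3.
Overall: 3 Cr³⁺(aq) + Al(s) → 3 Cr²⁺(aq) + Al³⁺(aq)
Q = [Cr²⁺]^3·[Al³⁺] / ([Cr³⁺]^3); log Q = -12.346.
E = E° − (0.0592/n) log Q = +1.29 − (0.0592/3)(-12.346) = +1.534 V.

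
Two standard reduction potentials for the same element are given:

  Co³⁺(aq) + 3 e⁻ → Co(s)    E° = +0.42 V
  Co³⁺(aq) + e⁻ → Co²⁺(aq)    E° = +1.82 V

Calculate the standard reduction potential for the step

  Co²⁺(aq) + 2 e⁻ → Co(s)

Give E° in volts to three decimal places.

-0.280 V

Sequential free energies add, so n₃E°₃ = n₁E°₁ + n₂E°₂.
With n₃ = 3, and the known step contributing 1×(+1.82) V, the unknown satisfies 2·E° = 3×(+0.42) − 1×(+1.82) = -0.560.
E° = -0.560 / 2 = -0.280 V.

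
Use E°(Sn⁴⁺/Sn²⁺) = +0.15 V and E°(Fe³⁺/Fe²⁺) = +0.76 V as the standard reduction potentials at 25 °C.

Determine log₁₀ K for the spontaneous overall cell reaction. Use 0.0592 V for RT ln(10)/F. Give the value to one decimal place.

Cathode: Fe³⁺/Fe²⁺; anode: Sn⁴⁺/Sn²⁺. E°cell = +0.61 V, n = 2.
log K = nE°cell / 0.0592 = (2)(+0.61) / 0.0592 = 20.6.

20.6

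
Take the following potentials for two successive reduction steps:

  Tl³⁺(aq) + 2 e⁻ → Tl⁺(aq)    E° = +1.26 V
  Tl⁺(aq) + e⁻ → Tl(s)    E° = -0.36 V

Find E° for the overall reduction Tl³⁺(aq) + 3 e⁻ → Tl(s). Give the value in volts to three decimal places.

Since ΔG° = −nFE° is additive over sequential reductions, n₃E°₃ = n₁E°₁ + n₂E°₂.
E°₃ = (2×+1.26 + 1×-0.36) / 3 = (+2.160) / 3 = +0.720 V.

+0.720 V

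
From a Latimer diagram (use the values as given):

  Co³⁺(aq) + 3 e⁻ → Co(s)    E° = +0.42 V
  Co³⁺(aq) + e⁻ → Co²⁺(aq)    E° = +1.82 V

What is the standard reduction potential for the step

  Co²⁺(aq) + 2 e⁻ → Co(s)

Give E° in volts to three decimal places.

-0.280 V

Sequential free energies add, so n₃E°₃ = n₁E°₁ + n₂E°₂.
With n₃ = 3, and the known step contributing 1×(+1.82) V, the unknown satisfies 2·E° = 3×(+0.42) − 1×(+1.82) = -0.560.
E° = -0.560 / 2 = -0.280 V.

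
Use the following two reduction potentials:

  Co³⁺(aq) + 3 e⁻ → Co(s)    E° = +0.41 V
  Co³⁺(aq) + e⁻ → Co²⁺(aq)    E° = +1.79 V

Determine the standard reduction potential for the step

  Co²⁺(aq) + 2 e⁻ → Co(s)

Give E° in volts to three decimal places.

-0.280 V

Sequential free energies add, so n₃E°₃ = n₁E°₁ + n₂E°₂.
With n₃ = 3, and the known step contributing 1×(+1.79) V, the unknown satisfies 2·E° = 3×(+0.41) − 1×(+1.79) = -0.560.
E° = -0.560 / 2 = -0.280 V.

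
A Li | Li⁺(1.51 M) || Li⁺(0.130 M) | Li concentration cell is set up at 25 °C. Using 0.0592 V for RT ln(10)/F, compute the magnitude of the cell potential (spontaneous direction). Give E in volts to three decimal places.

For a concentration cell E°cell = 0. The 1.51 M side is the cathode (reduction is favoured where [Li⁺] is higher).
With n = 1, E = −(0.0592/1) log([Li⁺]ₐₙ/[Li⁺]꜀ₐₜ) = −(0.0592/1) log(0.13/1.51) = −(0.0592/1)(-1.065) = +0.063 V.

+0.063 V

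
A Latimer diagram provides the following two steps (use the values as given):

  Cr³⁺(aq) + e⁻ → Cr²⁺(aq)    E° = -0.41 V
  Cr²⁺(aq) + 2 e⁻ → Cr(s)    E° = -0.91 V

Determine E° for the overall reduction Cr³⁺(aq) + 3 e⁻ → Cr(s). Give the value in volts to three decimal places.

-0.743 V

Adding the free-energy changes (−nFE°) of the two steps gives −n₃FE°₃ = −n₁FE°₁ − n₂FE°₂.
E°₃ = (1×-0.41 + 2×-0.91) / 3 = (-2.230) / 3 = -0.743 V.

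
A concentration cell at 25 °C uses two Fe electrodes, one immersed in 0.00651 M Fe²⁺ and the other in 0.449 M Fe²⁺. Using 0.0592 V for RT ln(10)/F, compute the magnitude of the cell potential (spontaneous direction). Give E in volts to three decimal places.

For a concentration cell E°cell = 0. The 0.449 M side is the cathode (reduction is favoured where [Fe²⁺] is higher).
With n = 2, E = −(0.0592/2) log([Fe²⁺]ₐₙ/[Fe²⁺]꜀ₐₜ) = −(0.0592/2) log(0.00651/0.449) = −(0.0592/2)(-1.839) = +0.054 V.

+0.054 V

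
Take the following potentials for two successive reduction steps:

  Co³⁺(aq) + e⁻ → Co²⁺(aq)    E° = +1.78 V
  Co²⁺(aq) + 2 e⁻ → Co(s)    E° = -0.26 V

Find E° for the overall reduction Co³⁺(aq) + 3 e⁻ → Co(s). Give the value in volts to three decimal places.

+0.420 V

Adding the free-energy changes (−nFE°) of the two steps gives −n₃FE°₃ = −n₁FE°₁ − n₂FE°₂.
E°₃ = (1×+1.78 + 2×-0.26) / 3 = (+1.260) / 3 = +0.420 V.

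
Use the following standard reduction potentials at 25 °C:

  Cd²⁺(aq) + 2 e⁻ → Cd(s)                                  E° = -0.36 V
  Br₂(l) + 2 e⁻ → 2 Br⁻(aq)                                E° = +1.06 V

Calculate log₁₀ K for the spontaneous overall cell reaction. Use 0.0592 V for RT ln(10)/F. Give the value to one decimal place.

Cathode: Br₂/Br⁻; anode: Cd²⁺/Cd. E°cell = +1.42 V, n = 2.
log K = nE°cell / 0.0592 = (2)(+1.42) / 0.0592 = 48.0.

48.0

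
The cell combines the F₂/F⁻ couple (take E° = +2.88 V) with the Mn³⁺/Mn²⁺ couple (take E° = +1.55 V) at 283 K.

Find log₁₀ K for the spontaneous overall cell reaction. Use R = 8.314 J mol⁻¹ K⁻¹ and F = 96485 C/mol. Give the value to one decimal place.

47.4

Cathode: F₂/F⁻; anode: Mn³⁺/Mn²⁺. E°cell = (+2.88) − (+1.55) = +1.33 V, with n = 2.
ΔG° = −nFE° = −RT ln K, so ln K = nFE°/(RT) = (2)(96485)(+1.33) / ((8.314)(283)) = 109.080.
log₁₀ K = 109.080 / ln 10 = 47.4.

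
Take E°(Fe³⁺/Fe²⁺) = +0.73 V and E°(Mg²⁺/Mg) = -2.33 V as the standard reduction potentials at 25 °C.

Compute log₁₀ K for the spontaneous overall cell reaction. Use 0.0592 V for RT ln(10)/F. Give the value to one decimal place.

Cathode: Fe³⁺/Fe²⁺; anode: Mg²⁺/Mg. E°cell = +3.06 V, n = 2.
log K = nE°cell / 0.0592 = (2)(+3.06) / 0.0592 = 103.4.

103.4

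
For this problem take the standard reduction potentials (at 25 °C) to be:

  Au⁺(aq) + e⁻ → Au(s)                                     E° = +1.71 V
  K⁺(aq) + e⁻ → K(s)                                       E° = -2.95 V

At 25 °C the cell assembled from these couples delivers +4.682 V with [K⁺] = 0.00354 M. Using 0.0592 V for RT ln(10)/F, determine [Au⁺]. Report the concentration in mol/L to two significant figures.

0.0083 M

Au⁺/Au is the cathode, K⁺/K the anode: E°cell = +4.66 V, n = 1.
Overall reaction: Au⁺(aq) + K(s) → Au(s) + K⁺(aq); Q = [K⁺]^1/[Au⁺]^1.
From E = E° − (0.0592/n) log Q: log Q = (E° − E)·n/0.0592 = (+4.66 − (+4.682))·1/0.0592 = -0.3716.
So 1·log[Au⁺] = 1·log(0.00354) − log Q = -2.4510 − (-0.3716) = -2.0794; [Au⁺] = 10^(-2.0794) ≈ 0.0083 M.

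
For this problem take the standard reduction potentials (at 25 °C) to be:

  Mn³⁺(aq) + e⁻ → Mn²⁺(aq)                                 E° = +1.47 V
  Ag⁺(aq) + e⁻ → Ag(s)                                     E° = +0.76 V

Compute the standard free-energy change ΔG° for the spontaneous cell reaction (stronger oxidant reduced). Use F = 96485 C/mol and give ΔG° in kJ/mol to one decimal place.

Mn³⁺/Mn²⁺ (E° = +1.47 V) is the cathode; Ag⁺/Ag (E° = +0.76 V) is the anode, so E°cell = +0.71 V.
Balancing electrons gives n = 1 (lcm of 1 and 1).
ΔG° = −nFE° = −(1)(96485)(+0.71) = -68,504 J = -68.5 kJ/mol.

-68.5 kJ/mol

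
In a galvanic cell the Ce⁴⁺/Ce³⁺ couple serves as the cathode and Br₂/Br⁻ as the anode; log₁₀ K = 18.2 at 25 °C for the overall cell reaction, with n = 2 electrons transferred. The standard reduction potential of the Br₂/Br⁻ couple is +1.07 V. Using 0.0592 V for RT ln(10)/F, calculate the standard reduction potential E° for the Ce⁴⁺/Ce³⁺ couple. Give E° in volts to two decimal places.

+1.61 V

E°cell = (0.0592/n)·log K = (0.0592/2)(18.2) = +0.539 V.
Since Ce⁴⁺/Ce³⁺ is the cathode and Br₂/Br⁻ the anode, E°cell = E°(Ce⁴⁺/Ce³⁺) − E°(Br₂/Br⁻).
So E°(Ce⁴⁺/Ce³⁺) = E°cell + E°(Br₂/Br⁻) = +0.539 + (+1.07) = +1.61 V.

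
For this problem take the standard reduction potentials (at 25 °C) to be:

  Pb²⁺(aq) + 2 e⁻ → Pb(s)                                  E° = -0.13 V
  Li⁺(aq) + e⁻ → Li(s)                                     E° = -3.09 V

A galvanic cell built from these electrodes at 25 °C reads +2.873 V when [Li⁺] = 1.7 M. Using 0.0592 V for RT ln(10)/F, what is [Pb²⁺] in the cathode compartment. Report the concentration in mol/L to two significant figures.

0.0033 M

Pb²⁺/Pb is the cathode, Li⁺/Li the anode: E°cell = +2.96 V, n = 2.
Overall reaction: Pb²⁺(aq) + 2 Li(s) → Pb(s) + 2 Li⁺(aq); Q = [Li⁺]^2/[Pb²⁺]^1.
From E = E° − (0.0592/n) log Q: log Q = (E° − E)·n/0.0592 = (+2.96 − (+2.873))·2/0.0592 = 2.9392.
So 1·log[Pb²⁺] = 2·log(1.7) − log Q = 0.4609 − (2.9392) = -2.4783; [Pb²⁺] = 10^(-2.4783) ≈ 0.0033 M.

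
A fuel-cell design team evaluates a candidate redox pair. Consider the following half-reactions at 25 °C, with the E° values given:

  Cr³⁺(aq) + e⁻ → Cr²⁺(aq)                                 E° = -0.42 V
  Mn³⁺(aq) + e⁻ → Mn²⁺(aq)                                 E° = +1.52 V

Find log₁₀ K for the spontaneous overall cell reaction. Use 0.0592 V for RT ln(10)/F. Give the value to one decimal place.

32.8

Cathode: Mn³⁺/Mn²⁺; anode: Cr³⁺/Cr²⁺. E°cell = +1.94 V, n = 1.
log K = nE°cell / 0.0592 = (1)(+1.94) / 0.0592 = 32.8.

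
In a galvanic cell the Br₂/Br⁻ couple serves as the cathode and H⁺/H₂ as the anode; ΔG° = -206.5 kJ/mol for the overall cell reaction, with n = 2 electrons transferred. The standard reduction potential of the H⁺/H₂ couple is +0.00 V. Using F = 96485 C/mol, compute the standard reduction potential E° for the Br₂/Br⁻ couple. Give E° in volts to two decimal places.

+1.07 V

E°cell = −ΔG°/(nF) = −(-206.5×10³)/((2)(96485)) = +1.070 V.
Since Br₂/Br⁻ is the cathode and H⁺/H₂ the anode, E°cell = E°(Br₂/Br⁻) − E°(H⁺/H₂).
So E°(Br₂/Br⁻) = E°cell + E°(H⁺/H₂) = +1.070 + (+0.00) = +1.07 V.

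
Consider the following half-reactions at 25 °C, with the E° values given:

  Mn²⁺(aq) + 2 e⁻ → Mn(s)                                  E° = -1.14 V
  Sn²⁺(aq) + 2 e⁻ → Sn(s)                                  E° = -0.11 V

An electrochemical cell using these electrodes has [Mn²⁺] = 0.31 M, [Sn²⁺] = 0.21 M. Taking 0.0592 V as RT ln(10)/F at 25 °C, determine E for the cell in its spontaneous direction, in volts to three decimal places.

Sn²⁺/Sn is the cathode (higher E°), Mn²⁺/Mn the anode: E°cell = -0.11 − (-1.14) = +1.03 V, n = 2.
Overall: Sn²⁺(aq) + Mn(s) → Sn(s) + Mn²⁺(aq)
Q = [Mn²⁺] / ([Sn²⁺]); log Q = 0.169.
E = E° − (0.0592/n) log Q = +1.03 − (0.0592/2)(0.169) = +1.025 V.

+1.025 V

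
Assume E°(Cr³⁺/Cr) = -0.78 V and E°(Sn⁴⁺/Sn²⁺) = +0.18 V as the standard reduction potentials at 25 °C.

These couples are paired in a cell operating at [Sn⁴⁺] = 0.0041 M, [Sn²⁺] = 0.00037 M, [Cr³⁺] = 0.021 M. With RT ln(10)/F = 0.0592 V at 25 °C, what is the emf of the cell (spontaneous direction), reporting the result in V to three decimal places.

+1.024 V

Sn⁴⁺/Sn²⁺ is the cathode (higher E°), Cr³⁺/Cr the anode: E°cell = +0.18 − (-0.78) = +0.96 V, n = 6.
Overall: 3 Sn⁴⁺(aq) + 2 Cr(s) → 3 Sn²⁺(aq) + 2 Cr³⁺(aq)
Q = [Sn²⁺]^3·[Cr³⁺]^2 / ([Sn⁴⁺]^3); log Q = -6.489.
E = E° − (0.0592/n) log Q = +0.96 − (0.0592/6)(-6.489) = +1.024 V.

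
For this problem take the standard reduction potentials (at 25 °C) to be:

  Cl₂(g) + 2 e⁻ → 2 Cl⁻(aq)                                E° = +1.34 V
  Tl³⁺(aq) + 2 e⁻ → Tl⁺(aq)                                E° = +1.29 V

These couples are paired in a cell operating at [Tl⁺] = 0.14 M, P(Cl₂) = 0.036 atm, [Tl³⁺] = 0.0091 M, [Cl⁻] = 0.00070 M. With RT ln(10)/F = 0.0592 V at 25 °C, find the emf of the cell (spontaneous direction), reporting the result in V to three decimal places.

+0.229 V

Cl₂/Cl⁻ is the cathode (higher E°), Tl³⁺/Tl⁺ the anode: E°cell = +1.34 − (+1.29) = +0.05 V, n = 2.
Overall: Cl₂(g) + Tl⁺(aq) → 2 Cl⁻(aq) + Tl³⁺(aq)
Q = [Cl⁻]^2·[Tl³⁺] / (P(Cl₂)·[Tl⁺]); log Q = -6.053.
E = E° − (0.0592/n) log Q = +0.05 − (0.0592/2)(-6.053) = +0.229 V.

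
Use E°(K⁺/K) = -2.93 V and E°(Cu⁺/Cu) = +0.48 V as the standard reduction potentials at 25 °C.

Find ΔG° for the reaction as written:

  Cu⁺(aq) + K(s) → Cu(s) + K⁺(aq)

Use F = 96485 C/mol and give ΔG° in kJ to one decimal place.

As written, Cu⁺/Cu is reduced (cathode) and K⁺/K is oxidised (anode), so E°cell = (+0.48) − (-2.93) = +3.41 V.
Balancing electrons gives n = 1.
ΔG° = −nFE° = −(1)(96485)(+3.41) = -329,014 J = -329.0 kJ.

-329.0 kJ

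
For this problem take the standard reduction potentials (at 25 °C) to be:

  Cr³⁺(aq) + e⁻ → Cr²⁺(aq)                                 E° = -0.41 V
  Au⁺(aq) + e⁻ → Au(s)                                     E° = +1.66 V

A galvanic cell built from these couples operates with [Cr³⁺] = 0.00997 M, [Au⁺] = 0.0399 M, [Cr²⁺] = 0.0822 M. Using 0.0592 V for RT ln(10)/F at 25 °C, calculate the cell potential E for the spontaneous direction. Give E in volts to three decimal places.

Au⁺/Au is the cathode (higher E°), Cr³⁺/Cr²⁺ the anode: E°cell = +1.66 − (-0.41) = +2.07 V, n = 1.
Overall: Au⁺(aq) + Cr²⁺(aq) → Au(s) + Cr³⁺(aq)
Q = [Cr³⁺] / ([Au⁺]·[Cr²⁺]); log Q = 0.483.
E = E° − (0.0592/n) log Q = +2.07 − (0.0592/1)(0.483) = +2.041 V.

+2.041 V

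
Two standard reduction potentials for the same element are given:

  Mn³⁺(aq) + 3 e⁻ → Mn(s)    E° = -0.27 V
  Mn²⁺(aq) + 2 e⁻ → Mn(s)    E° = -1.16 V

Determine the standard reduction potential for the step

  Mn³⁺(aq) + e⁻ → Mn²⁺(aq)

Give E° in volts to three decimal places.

+1.510 V

Sequential free energies add, so n₃E°₃ = n₁E°₁ + n₂E°₂.
With n₃ = 3, and the known step contributing 2×(-1.16) V, the unknown satisfies 1·E° = 3×(-0.27) − 2×(-1.16) = +1.510.
E° = +1.510 / 1 = +1.510 V.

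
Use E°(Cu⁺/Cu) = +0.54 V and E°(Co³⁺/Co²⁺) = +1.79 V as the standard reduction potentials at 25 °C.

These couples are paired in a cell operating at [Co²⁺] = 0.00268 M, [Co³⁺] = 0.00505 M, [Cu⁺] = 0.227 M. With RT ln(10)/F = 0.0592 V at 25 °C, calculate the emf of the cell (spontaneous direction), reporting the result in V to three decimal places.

+1.304 V

Co³⁺/Co²⁺ is the cathode (higher E°), Cu⁺/Cu the anode: E°cell = +1.79 − (+0.54) = +1.25 V, n = 1.
Overall: Co³⁺(aq) + Cu(s) → Co²⁺(aq) + Cu⁺(aq)
Q = [Co²⁺]·[Cu⁺] / ([Co³⁺]); log Q = -0.919.
E = E° − (0.0592/n) log Q = +1.25 − (0.0592/1)(-0.919) = +1.304 V.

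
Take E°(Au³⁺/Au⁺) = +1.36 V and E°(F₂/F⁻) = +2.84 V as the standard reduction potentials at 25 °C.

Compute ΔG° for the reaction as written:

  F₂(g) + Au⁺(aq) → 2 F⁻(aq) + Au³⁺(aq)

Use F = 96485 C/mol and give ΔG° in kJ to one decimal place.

As written, F₂/F⁻ is reduced (cathode) and Au³⁺/Au⁺ is oxidised (anode), so E°cell = (+2.84) − (+1.36) = +1.48 V.
Balancing electrons gives n = 2.
ΔG° = −nFE° = −(2)(96485)(+1.48) = -285,596 J = -285.6 kJ.

-285.6 kJ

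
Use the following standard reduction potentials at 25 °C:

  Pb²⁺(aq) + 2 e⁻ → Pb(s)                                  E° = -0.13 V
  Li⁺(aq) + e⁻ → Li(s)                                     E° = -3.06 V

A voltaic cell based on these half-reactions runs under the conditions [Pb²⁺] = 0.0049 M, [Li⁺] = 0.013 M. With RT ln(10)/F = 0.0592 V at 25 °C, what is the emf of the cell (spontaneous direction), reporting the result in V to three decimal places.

+2.973 V

Pb²⁺/Pb is the cathode (higher E°), Li⁺/Li the anode: E°cell = -0.13 − (-3.06) = +2.93 V, n = 2.
Overall: Pb²⁺(aq) + 2 Li(s) → Pb(s) + 2 Li⁺(aq)
Q = [Li⁺]^2 / ([Pb²⁺]); log Q = -1.462.
E = E° − (0.0592/n) log Q = +2.93 − (0.0592/2)(-1.462) = +2.973 V.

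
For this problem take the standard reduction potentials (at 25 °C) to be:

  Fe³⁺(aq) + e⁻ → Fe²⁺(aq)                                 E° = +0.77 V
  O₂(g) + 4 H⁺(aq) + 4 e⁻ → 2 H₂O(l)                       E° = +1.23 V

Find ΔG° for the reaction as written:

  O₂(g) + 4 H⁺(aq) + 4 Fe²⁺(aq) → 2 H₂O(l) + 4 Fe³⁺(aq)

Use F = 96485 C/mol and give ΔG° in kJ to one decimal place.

-177.5 kJ

As written, O₂/H₂O is reduced (cathode) and Fe³⁺/Fe²⁺ is oxidised (anode), so E°cell = (+1.23) − (+0.77) = +0.46 V.
Balancing electrons gives n = 4.
ΔG° = −nFE° = −(4)(96485)(+0.46) = -177,532 J = -177.5 kJ.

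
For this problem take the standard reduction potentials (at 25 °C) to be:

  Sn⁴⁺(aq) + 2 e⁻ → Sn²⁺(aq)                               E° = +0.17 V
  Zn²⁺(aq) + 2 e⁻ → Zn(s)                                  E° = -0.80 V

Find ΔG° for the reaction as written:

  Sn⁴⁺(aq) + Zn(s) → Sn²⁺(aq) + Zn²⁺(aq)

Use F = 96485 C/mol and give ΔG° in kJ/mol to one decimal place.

As written, Sn⁴⁺/Sn²⁺ is reduced (cathode) and Zn²⁺/Zn is oxidised (anode), so E°cell = (+0.17) − (-0.80) = +0.97 V.
Balancing electrons gives n = 2.
ΔG° = −nFE° = −(2)(96485)(+0.97) = -187,181 J = -187.2 kJ/mol.

-187.2 kJ/mol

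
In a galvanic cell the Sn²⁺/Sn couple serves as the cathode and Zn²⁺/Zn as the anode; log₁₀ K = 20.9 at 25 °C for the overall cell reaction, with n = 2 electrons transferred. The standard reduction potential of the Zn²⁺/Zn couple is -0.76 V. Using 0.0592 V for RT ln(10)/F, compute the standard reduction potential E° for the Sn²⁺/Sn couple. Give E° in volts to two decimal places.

E°cell = (0.0592/n)·log K = (0.0592/2)(20.9) = +0.619 V.
Since Sn²⁺/Sn is the cathode and Zn²⁺/Zn the anode, E°cell = E°(Sn²⁺/Sn) − E°(Zn²⁺/Zn).
So E°(Sn²⁺/Sn) = E°cell + E°(Zn²⁺/Zn) = +0.619 + (-0.76) = -0.14 V.

-0.14 V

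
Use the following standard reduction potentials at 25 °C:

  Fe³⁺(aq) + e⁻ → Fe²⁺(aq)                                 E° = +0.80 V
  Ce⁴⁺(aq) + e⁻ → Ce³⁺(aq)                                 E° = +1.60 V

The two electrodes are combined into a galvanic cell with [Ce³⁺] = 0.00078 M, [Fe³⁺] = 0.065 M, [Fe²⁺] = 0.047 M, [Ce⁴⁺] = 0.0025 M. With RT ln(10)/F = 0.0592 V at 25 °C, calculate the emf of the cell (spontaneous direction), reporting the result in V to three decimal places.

Ce⁴⁺/Ce³⁺ is the cathode (higher E°), Fe³⁺/Fe²⁺ the anode: E°cell = +1.60 − (+0.80) = +0.80 V, n = 1.
Overall: Ce⁴⁺(aq) + Fe²⁺(aq) → Ce³⁺(aq) + Fe³⁺(aq)
Q = [Ce³⁺]·[Fe³⁺] / ([Ce⁴⁺]·[Fe²⁺]); log Q = -0.365.
E = E° − (0.0592/n) log Q = +0.80 − (0.0592/1)(-0.365) = +0.822 V.

+0.822 V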